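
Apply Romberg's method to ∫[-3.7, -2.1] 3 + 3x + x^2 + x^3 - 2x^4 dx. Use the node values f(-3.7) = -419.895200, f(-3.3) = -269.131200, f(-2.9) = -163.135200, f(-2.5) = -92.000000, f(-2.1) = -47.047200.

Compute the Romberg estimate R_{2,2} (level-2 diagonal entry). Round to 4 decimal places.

R_{0,0} (trapezoid, 1 panel, h=1.6000): -373.553920
R_{1,0} (trapezoid, 2 panels, h=0.8000): -317.285120
R_{2,0} (trapezoid, 4 panels, h=0.4000): -303.095040
R_{1,1} = -317.285120 + (-317.285120 − (-373.553920))/3 = -298.528853
R_{2,1} = -303.095040 + (-303.095040 − (-317.285120))/3 = -298.365013
R_{2,2} = -298.365013 + (-298.365013 − (-298.528853))/15 = -298.354090

-298.3541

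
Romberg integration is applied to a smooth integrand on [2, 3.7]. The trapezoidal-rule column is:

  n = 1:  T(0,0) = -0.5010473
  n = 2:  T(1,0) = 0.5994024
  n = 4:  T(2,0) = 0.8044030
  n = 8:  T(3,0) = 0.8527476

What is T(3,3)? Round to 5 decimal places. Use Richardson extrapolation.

0.86864

T(1,1) = (4·0.5994024 − (-0.5010473)) / 3 = 0.9662190
T(2,1) = 0.8044030 + (0.8044030 − 0.5994024)/3 = 0.8727365
T(3,1) = (4·0.8527476 − 0.8044030) / 3 = 0.8688625
T(2,2) = 0.8727365 + (0.8727365 − 0.9662190)/15 = 0.8665043
T(3,2) = (16·0.8688625 − 0.8727365) / 15 = 0.8686042
T(3,3) = (64·0.8686042 − 0.8665043) / 63 = 0.8686375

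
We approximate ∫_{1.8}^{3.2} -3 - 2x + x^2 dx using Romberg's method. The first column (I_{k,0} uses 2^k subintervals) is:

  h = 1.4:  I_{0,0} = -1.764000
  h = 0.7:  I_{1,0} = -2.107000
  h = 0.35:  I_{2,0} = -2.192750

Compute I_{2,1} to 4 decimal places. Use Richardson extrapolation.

Richardson extrapolation on the trapezoidal column (denominator 4−1=3):
I_{2,1} = (4·(-2.192750) − (-2.107000)) / 3 = -2.221333

-2.2213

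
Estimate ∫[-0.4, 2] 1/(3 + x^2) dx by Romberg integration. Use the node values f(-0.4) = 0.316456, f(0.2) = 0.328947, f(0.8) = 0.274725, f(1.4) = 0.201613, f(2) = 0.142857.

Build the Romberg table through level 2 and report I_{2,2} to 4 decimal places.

0.6264

I_{0,0} (trapezoid, 1 panel, h=2.4000): 0.551176
I_{1,0} (trapezoid, 2 panels, h=1.2000): 0.605258
I_{2,0} (trapezoid, 4 panels, h=0.6000): 0.620965
I_{1,1} = 0.605258 + (0.605258 − 0.551176)/3 = 0.623285
I_{2,1} = 0.620965 + (0.620965 − 0.605258)/3 = 0.626201
I_{2,2} = 0.626201 + (0.626201 − 0.623285)/15 = 0.626395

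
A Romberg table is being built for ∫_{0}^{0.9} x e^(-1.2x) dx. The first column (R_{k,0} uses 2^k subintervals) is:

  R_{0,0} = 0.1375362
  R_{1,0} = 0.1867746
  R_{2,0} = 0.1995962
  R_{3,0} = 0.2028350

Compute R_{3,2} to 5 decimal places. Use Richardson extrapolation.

R_{2,1} = 0.1995962 + (0.1995962 − 0.1867746)/3 = 0.2038701
R_{3,1} = 0.2028350 + (0.2028350 − 0.1995962)/3 = 0.2039146
R_{3,2} = (16·0.2039146 − 0.2038701) / 15 = 0.2039176
(Column j=1 coincides with Simpson's rule on the same nodes.)

0.20392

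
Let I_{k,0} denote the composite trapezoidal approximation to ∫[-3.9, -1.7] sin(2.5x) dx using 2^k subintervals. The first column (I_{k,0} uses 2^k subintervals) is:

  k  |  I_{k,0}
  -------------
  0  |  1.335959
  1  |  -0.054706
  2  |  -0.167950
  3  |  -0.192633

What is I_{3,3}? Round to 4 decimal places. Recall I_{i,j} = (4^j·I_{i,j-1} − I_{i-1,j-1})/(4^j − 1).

-0.2008

Richardson extrapolation on the trapezoidal column (denominator 4−1=3):
I_{1,1} = (4·(-0.054706) − 1.335959) / 3 = -0.518261
I_{2,1} = (4·(-0.167950) − (-0.054706)) / 3 = -0.205698
I_{3,1} = -0.192633 + (-0.192633 − (-0.167950))/3 = -0.200861
I_{2,2} = (16·(-0.205698) − (-0.518261)) / 15 = -0.184860
I_{3,2} = -0.200861 + (-0.200861 − (-0.205698))/15 = -0.200539
I_{3,3} = (64·(-0.200539) − (-0.184860)) / 63 = -0.200788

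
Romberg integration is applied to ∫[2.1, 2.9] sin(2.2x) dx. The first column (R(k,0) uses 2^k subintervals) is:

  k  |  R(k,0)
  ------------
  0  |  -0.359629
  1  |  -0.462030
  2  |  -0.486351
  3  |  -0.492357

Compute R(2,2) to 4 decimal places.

-0.4943

Richardson extrapolation on the trapezoidal column (denominator 4−1=3):
R(1,1) = (4·(-0.462030) − (-0.359629)) / 3 = -0.496164
R(2,1) = (4·(-0.486351) − (-0.462030)) / 3 = -0.494458
R(2,2) = -0.494458 + (-0.494458 − (-0.496164))/15 = -0.494344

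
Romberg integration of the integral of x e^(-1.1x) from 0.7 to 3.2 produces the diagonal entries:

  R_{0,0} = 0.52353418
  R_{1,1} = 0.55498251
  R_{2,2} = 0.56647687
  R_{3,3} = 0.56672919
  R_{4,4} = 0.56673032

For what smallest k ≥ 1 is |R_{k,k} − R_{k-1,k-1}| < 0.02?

k = 2

|R_{1,1} − R_{0,0}| = 0.03144833 ≥ 0.02
|R_{2,2} − R_{1,1}| = 0.01149436 < 0.02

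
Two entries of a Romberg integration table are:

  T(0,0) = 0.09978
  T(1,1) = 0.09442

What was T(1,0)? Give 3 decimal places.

From T(1,1) = (4·T(1,0) − T(0,0))/3, solve for T(1,0):
4·T(1,0) = 3·0.09442 + 0.09978 = 0.38304
T(1,0) = 0.09576

0.096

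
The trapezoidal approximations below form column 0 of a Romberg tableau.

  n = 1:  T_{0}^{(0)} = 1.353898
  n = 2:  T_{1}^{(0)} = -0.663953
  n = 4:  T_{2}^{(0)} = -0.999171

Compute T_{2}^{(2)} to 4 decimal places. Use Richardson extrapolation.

T_{1}^{(1)} = (4·(-0.663953) − 1.353898) / 3 = -1.336570
T_{2}^{(1)} = (4·(-0.999171) − (-0.663953)) / 3 = -1.110910
T_{2}^{(2)} = -1.110910 + (-1.110910 − (-1.336570))/15 = -1.095866
(Column j=1 coincides with Simpson's rule on the same nodes.)

-1.0959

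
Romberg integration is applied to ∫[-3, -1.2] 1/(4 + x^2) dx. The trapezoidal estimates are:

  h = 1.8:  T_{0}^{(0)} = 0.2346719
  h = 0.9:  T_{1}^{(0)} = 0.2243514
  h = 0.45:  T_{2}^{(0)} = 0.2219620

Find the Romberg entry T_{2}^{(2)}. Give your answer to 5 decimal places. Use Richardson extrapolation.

T_{1}^{(1)} = (4·0.2243514 − 0.2346719) / 3 = 0.2209112
T_{2}^{(1)} = 0.2219620 + (0.2219620 − 0.2243514)/3 = 0.2211655
T_{2}^{(2)} = (16·0.2211655 − 0.2209112) / 15 = 0.2211825
(Column j=1 coincides with Simpson's rule on the same nodes.)

0.22118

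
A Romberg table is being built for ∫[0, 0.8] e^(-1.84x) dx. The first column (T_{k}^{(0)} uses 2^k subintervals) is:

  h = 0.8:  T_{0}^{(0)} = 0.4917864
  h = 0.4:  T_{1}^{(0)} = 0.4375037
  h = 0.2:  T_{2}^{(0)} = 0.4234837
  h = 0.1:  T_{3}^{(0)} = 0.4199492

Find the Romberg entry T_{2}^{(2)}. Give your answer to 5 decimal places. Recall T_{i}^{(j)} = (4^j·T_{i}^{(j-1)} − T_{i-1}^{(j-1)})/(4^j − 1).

0.41877

Richardson extrapolation on the trapezoidal column (denominator 4−1=3):
T_{1}^{(1)} = (4·0.4375037 − 0.4917864) / 3 = 0.4194095
T_{2}^{(1)} = 0.4234837 + (0.4234837 − 0.4375037)/3 = 0.4188104
T_{2}^{(2)} = (16·0.4188104 − 0.4194095) / 15 = 0.4187705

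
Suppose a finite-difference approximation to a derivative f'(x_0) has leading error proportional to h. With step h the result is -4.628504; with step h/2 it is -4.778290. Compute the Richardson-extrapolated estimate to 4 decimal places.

Extrapolated value = (2·A(h/2) − A(h)) / (2 − 1)
= (2·(-4.778290) − (-4.628504)) / 1
= -4.928076 / 1 = -4.928076

-4.9281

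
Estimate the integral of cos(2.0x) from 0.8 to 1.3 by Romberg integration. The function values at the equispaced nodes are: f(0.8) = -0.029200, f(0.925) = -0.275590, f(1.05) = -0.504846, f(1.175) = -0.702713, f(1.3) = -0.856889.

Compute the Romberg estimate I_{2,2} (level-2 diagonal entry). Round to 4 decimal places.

-0.2420

I_{0,0} (trapezoid, 1 panel, h=0.5000): -0.221522
I_{1,0} (trapezoid, 2 panels, h=0.2500): -0.236973
I_{2,0} (trapezoid, 4 panels, h=0.1250): -0.240774
I_{1,1} = -0.236973 + (-0.236973 − (-0.221522))/3 = -0.242123
I_{2,1} = -0.240774 + (-0.240774 − (-0.236973))/3 = -0.242041
I_{2,2} = -0.242041 + (-0.242041 − (-0.242123))/15 = -0.242036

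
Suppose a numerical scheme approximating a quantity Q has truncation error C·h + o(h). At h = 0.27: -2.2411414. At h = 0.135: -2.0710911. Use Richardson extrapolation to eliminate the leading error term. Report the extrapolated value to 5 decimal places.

Extrapolated value = (2·A(h/2) − A(h)) / (2 − 1)
= (2·(-2.0710911) − (-2.2411414)) / 1
= -1.9010408 / 1 = -1.9010408

-1.90104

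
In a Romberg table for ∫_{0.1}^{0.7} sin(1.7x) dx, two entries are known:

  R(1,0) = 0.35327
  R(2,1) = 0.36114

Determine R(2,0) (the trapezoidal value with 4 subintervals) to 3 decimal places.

0.359

From R(2,1) = (4·R(2,0) − R(1,0))/3, solve for R(2,0):
4·R(2,0) = 3·0.36114 + 0.35327 = 1.43669
R(2,0) = 0.35917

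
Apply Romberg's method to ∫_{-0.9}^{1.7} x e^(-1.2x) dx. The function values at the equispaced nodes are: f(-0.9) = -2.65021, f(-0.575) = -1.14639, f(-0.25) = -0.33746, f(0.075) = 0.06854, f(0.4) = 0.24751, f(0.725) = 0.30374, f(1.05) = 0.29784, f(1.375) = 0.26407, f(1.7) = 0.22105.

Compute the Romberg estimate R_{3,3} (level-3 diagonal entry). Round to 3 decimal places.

R_{0,0} (trapezoid, 1 panel, h=2.6000): -3.15791
R_{1,0} (trapezoid, 2 panels, h=1.3000): -1.25719
R_{2,0} (trapezoid, 4 panels, h=0.6500): -0.65435
R_{3,0} (trapezoid, 8 panels, h=0.3250): -0.49294
R_{1,1} = -1.25719 + (-1.25719 − (-3.15791))/3 = -0.62362
R_{2,1} = -0.65435 + (-0.65435 − (-1.25719))/3 = -0.45340
R_{3,1} = -0.49294 + (-0.49294 − (-0.65435))/3 = -0.43914
R_{2,2} = -0.45340 + (-0.45340 − (-0.62362))/15 = -0.44205
R_{3,2} = -0.43914 + (-0.43914 − (-0.45340))/15 = -0.43819
R_{3,3} = -0.43819 + (-0.43819 − (-0.44205))/63 = -0.43813

-0.438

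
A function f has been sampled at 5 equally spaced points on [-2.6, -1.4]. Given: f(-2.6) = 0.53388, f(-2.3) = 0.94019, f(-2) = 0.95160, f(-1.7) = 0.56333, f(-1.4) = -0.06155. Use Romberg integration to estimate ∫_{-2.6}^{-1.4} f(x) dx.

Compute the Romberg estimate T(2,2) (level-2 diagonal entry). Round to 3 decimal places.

T(0,0) (trapezoid, 1 panel, h=1.2000): 0.28340
T(1,0) (trapezoid, 2 panels, h=0.6000): 0.71266
T(2,0) (trapezoid, 4 panels, h=0.3000): 0.80739
T(1,1) = 0.71266 + (0.71266 − 0.28340)/3 = 0.85575
T(2,1) = 0.80739 + (0.80739 − 0.71266)/3 = 0.83897
T(2,2) = 0.83897 + (0.83897 − 0.85575)/15 = 0.83785

0.838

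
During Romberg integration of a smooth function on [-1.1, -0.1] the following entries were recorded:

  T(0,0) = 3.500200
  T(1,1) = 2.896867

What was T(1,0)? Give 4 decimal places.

From T(1,1) = (4·T(1,0) − T(0,0))/3, solve for T(1,0):
4·T(1,0) = 3·2.896867 + 3.500200 = 12.190801
T(1,0) = 3.047700

3.0477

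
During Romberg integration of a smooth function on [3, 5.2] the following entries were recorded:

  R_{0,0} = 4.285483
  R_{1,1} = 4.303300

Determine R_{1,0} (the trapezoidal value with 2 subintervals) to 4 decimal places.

4.2988

From R_{1,1} = (4·R_{1,0} − R_{0,0})/3, solve for R_{1,0}:
4·R_{1,0} = 3·4.303300 + 4.285483 = 17.195383
R_{1,0} = 4.298846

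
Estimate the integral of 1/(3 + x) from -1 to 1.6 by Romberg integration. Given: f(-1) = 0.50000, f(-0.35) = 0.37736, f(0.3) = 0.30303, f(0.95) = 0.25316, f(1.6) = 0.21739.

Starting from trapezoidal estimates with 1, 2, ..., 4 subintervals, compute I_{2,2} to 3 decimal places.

I_{0,0} (trapezoid, 1 panel, h=2.6000): 0.93261
I_{1,0} (trapezoid, 2 panels, h=1.3000): 0.86024
I_{2,0} (trapezoid, 4 panels, h=0.6500): 0.83996
I_{1,1} = 0.86024 + (0.86024 − 0.93261)/3 = 0.83612
I_{2,1} = 0.83996 + (0.83996 − 0.86024)/3 = 0.83320
I_{2,2} = 0.83320 + (0.83320 − 0.83612)/15 = 0.83301

0.833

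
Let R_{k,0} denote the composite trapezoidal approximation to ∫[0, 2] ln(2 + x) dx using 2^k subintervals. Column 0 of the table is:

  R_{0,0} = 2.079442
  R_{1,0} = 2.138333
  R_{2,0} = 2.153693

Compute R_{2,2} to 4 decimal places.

2.1589

R_{1,1} = 2.138333 + (2.138333 − 2.079442)/3 = 2.157963
R_{2,1} = 2.153693 + (2.153693 − 2.138333)/3 = 2.158813
R_{2,2} = 2.158813 + (2.158813 − 2.157963)/15 = 2.158870
(Column j=1 coincides with Simpson's rule on the same nodes.)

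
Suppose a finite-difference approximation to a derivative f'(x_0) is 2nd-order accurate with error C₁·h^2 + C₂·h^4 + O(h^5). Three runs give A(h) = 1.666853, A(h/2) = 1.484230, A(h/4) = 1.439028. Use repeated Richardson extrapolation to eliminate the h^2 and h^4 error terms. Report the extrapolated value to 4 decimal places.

1.4240

First eliminate the h^2 term (factor 2^2 = 4):
  B₁ = (4·1.484230 − 1.666853)/3 = 1.423356
  B₂ = (4·1.439028 − 1.484230)/3 = 1.423961
Then eliminate the h^4 term (factor 2^4 = 16):
  (16·1.423961 − 1.423356)/15 = 1.424001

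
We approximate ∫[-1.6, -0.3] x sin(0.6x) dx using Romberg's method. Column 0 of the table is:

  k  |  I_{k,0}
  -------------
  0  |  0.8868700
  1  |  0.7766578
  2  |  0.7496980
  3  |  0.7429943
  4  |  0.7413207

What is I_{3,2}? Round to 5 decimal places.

0.74076

Richardson extrapolation on the trapezoidal column (denominator 4−1=3):
I_{2,1} = (4·0.7496980 − 0.7766578) / 3 = 0.7407114
I_{3,1} = (4·0.7429943 − 0.7496980) / 3 = 0.7407597
I_{3,2} = (16·0.7407597 − 0.7407114) / 15 = 0.7407629
(Column j=1 coincides with Simpson's rule on the same nodes.)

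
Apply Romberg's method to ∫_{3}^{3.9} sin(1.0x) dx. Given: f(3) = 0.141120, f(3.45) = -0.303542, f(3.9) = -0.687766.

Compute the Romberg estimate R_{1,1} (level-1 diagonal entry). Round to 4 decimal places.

R_{0,0} (trapezoid, 1 panel, h=0.9000): -0.245991
R_{1,0} (trapezoid, 2 panels, h=0.4500): -0.259589
R_{1,1} = -0.259589 + (-0.259589 − (-0.245991))/3 = -0.264122

-0.2641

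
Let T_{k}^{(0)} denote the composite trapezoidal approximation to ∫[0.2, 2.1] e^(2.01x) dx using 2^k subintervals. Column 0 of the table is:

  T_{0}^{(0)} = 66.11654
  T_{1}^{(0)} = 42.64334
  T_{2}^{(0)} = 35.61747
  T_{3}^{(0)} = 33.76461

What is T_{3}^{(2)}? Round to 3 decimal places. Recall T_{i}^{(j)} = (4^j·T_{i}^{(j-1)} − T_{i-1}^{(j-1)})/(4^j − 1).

33.138

T_{2}^{(1)} = (4·35.61747 − 42.64334) / 3 = 33.27551
T_{3}^{(1)} = 33.76461 + (33.76461 − 35.61747)/3 = 33.14699
T_{3}^{(2)} = (16·33.14699 − 33.27551) / 15 = 33.13842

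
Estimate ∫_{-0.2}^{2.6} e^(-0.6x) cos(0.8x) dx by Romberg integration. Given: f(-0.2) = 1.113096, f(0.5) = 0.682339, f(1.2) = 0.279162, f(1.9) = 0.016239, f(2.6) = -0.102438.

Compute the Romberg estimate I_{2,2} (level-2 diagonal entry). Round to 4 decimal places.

I_{0,0} (trapezoid, 1 panel, h=2.8000): 1.414921
I_{1,0} (trapezoid, 2 panels, h=1.4000): 1.098287
I_{2,0} (trapezoid, 4 panels, h=0.7000): 1.038148
I_{1,1} = 1.098287 + (1.098287 − 1.414921)/3 = 0.992742
I_{2,1} = 1.038148 + (1.038148 − 1.098287)/3 = 1.018102
I_{2,2} = 1.018102 + (1.018102 − 0.992742)/15 = 1.019793

1.0198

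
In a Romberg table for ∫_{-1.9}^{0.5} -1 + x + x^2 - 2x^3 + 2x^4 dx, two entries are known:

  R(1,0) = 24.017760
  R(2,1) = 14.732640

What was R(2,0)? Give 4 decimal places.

From R(2,1) = (4·R(2,0) − R(1,0))/3, solve for R(2,0):
4·R(2,0) = 3·14.732640 + 24.017760 = 68.215680
R(2,0) = 17.053920

17.0539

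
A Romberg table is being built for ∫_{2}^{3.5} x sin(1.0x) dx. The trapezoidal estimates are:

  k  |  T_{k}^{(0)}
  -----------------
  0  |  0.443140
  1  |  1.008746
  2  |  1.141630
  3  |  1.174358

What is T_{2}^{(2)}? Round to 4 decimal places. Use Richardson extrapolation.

Richardson extrapolation on the trapezoidal column (denominator 4−1=3):
T_{1}^{(1)} = 1.008746 + (1.008746 − 0.443140)/3 = 1.197281
T_{2}^{(1)} = (4·1.141630 − 1.008746) / 3 = 1.185925
T_{2}^{(2)} = (16·1.185925 − 1.197281) / 15 = 1.185168

1.1852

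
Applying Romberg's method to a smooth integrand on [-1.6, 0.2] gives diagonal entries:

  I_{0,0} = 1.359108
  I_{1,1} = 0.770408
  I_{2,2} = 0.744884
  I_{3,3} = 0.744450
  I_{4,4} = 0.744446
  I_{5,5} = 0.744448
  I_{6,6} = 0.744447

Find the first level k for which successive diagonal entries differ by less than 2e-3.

|I_{1,1} − I_{0,0}| = 0.588700 ≥ 2e-3
|I_{2,2} − I_{1,1}| = 0.025524 ≥ 2e-3
|I_{3,3} − I_{2,2}| = 0.000434 < 2e-3

k = 3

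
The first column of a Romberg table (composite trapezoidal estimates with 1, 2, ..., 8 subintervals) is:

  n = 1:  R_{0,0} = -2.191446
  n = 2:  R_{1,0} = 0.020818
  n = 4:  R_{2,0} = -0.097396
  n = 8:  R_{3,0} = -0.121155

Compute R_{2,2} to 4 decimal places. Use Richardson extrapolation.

-0.1965

R_{1,1} = 0.020818 + (0.020818 − (-2.191446))/3 = 0.758239
R_{2,1} = (4·(-0.097396) − 0.020818) / 3 = -0.136801
R_{2,2} = (16·(-0.136801) − 0.758239) / 15 = -0.196470
(Column j=1 coincides with Simpson's rule on the same nodes.)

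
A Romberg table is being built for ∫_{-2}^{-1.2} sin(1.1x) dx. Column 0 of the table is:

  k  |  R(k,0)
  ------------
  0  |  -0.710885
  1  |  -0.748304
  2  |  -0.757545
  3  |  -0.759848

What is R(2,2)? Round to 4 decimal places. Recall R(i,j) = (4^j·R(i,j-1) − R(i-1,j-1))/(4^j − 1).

R(1,1) = (4·(-0.748304) − (-0.710885)) / 3 = -0.760777
R(2,1) = (4·(-0.757545) − (-0.748304)) / 3 = -0.760625
R(2,2) = -0.760625 + (-0.760625 − (-0.760777))/15 = -0.760615
(Column j=1 coincides with Simpson's rule on the same nodes.)

-0.7606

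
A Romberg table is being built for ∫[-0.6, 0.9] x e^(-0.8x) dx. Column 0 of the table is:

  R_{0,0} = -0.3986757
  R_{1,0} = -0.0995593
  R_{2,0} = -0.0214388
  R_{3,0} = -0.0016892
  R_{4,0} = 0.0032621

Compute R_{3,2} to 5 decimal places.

0.00491

R_{2,1} = -0.0214388 + (-0.0214388 − (-0.0995593))/3 = 0.0046014
R_{3,1} = -0.0016892 + (-0.0016892 − (-0.0214388))/3 = 0.0048940
R_{3,2} = 0.0048940 + (0.0048940 − 0.0046014)/15 = 0.0049135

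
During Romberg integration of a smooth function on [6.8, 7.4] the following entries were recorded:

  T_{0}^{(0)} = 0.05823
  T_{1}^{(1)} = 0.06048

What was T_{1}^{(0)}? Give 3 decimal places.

0.060

From T_{1}^{(1)} = (4·T_{1}^{(0)} − T_{0}^{(0)})/3, solve for T_{1}^{(0)}:
4·T_{1}^{(0)} = 3·0.06048 + 0.05823 = 0.23967
T_{1}^{(0)} = 0.05992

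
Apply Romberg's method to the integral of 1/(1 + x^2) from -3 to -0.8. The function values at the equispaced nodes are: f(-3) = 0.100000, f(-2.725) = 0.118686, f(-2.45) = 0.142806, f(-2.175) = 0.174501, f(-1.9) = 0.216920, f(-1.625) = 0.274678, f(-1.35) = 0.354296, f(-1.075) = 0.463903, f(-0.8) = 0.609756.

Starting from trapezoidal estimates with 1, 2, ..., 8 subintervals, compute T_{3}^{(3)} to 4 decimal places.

0.5743

T_{0}^{(0)} (trapezoid, 1 panel, h=2.2000): 0.780732
T_{1}^{(0)} (trapezoid, 2 panels, h=1.1000): 0.628978
T_{2}^{(0)} (trapezoid, 4 panels, h=0.5500): 0.587895
T_{3}^{(0)} (trapezoid, 8 panels, h=0.2750): 0.577684
T_{1}^{(1)} = 0.628978 + (0.628978 − 0.780732)/3 = 0.578393
T_{2}^{(1)} = 0.587895 + (0.587895 − 0.628978)/3 = 0.574201
T_{3}^{(1)} = 0.577684 + (0.577684 − 0.587895)/3 = 0.574280
T_{2}^{(2)} = 0.574201 + (0.574201 − 0.578393)/15 = 0.573922
T_{3}^{(2)} = 0.574280 + (0.574280 − 0.574201)/15 = 0.574285
T_{3}^{(3)} = 0.574285 + (0.574285 − 0.573922)/63 = 0.574291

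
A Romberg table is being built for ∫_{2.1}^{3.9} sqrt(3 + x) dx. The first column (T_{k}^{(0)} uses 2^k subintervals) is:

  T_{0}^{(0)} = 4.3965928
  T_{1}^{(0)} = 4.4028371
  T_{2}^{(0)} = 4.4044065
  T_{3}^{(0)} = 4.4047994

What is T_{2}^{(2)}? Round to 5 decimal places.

T_{1}^{(1)} = 4.4028371 + (4.4028371 − 4.3965928)/3 = 4.4049185
T_{2}^{(1)} = 4.4044065 + (4.4044065 − 4.4028371)/3 = 4.4049296
T_{2}^{(2)} = (16·4.4049296 − 4.4049185) / 15 = 4.4049303

4.40493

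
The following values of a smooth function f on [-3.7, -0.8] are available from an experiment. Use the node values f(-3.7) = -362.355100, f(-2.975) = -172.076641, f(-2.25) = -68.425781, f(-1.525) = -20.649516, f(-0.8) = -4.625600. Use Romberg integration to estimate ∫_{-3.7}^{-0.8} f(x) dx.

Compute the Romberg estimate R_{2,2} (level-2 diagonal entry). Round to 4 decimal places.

-307.9546

R_{0,0} (trapezoid, 1 panel, h=2.9000): -532.122015
R_{1,0} (trapezoid, 2 panels, h=1.4500): -365.278390
R_{2,0} (trapezoid, 4 panels, h=0.7250): -322.365659
R_{1,1} = -365.278390 + (-365.278390 − (-532.122015))/3 = -309.663848
R_{2,1} = -322.365659 + (-322.365659 − (-365.278390))/3 = -308.061415
R_{2,2} = -308.061415 + (-308.061415 − (-309.663848))/15 = -307.954586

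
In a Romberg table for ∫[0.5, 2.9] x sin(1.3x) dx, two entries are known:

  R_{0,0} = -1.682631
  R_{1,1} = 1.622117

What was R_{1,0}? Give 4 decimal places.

From R_{1,1} = (4·R_{1,0} − R_{0,0})/3, solve for R_{1,0}:
4·R_{1,0} = 3·1.622117 + (-1.682631) = 3.183720
R_{1,0} = 0.795930

0.7959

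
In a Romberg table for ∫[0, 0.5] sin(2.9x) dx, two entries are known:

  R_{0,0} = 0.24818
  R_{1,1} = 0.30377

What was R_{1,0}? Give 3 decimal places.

From R_{1,1} = (4·R_{1,0} − R_{0,0})/3, solve for R_{1,0}:
4·R_{1,0} = 3·0.30377 + 0.24818 = 1.15949
R_{1,0} = 0.28987

0.290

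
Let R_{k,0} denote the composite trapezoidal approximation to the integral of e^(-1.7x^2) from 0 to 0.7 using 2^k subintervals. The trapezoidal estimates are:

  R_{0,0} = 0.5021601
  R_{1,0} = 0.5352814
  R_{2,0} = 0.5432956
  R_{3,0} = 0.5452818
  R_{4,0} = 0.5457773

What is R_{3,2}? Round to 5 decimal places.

0.54594

Richardson extrapolation on the trapezoidal column (denominator 4−1=3):
R_{2,1} = (4·0.5432956 − 0.5352814) / 3 = 0.5459670
R_{3,1} = 0.5452818 + (0.5452818 − 0.5432956)/3 = 0.5459439
R_{3,2} = 0.5459439 + (0.5459439 − 0.5459670)/15 = 0.5459424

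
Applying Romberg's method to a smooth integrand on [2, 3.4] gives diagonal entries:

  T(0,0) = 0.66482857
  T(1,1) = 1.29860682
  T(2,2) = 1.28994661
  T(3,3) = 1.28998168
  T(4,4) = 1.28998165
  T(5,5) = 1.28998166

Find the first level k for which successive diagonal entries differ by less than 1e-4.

|T(1,1) − T(0,0)| = 0.63377825 ≥ 1e-4
|T(2,2) − T(1,1)| = 0.00866021 ≥ 1e-4
|T(3,3) − T(2,2)| = 0.00003507 < 1e-4

k = 3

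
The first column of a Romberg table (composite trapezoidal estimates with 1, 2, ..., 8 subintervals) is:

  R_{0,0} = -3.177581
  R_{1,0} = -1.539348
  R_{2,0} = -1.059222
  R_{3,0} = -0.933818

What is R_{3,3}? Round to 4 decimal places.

-0.8915

R_{1,1} = (4·(-1.539348) − (-3.177581)) / 3 = -0.993270
R_{2,1} = (4·(-1.059222) − (-1.539348)) / 3 = -0.899180
R_{3,1} = (4·(-0.933818) − (-1.059222)) / 3 = -0.892017
R_{2,2} = (16·(-0.899180) − (-0.993270)) / 15 = -0.892907
R_{3,2} = (16·(-0.892017) − (-0.899180)) / 15 = -0.891539
R_{3,3} = (64·(-0.891539) − (-0.892907)) / 63 = -0.891517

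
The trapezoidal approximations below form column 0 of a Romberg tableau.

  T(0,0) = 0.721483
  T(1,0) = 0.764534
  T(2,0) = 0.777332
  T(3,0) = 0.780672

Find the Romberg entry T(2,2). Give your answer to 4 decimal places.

Richardson extrapolation on the trapezoidal column (denominator 4−1=3):
T(1,1) = 0.764534 + (0.764534 − 0.721483)/3 = 0.778884
T(2,1) = (4·0.777332 − 0.764534) / 3 = 0.781598
T(2,2) = 0.781598 + (0.781598 − 0.778884)/15 = 0.781779

0.7818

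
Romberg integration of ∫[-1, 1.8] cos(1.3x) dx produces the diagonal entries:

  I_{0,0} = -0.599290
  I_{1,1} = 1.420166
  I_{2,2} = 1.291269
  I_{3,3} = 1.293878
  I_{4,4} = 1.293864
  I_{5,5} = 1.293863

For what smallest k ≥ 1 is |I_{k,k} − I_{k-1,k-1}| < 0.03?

k = 3

|I_{1,1} − I_{0,0}| = 2.019456 ≥ 0.03
|I_{2,2} − I_{1,1}| = 0.128897 ≥ 0.03
|I_{3,3} − I_{2,2}| = 0.002609 < 0.03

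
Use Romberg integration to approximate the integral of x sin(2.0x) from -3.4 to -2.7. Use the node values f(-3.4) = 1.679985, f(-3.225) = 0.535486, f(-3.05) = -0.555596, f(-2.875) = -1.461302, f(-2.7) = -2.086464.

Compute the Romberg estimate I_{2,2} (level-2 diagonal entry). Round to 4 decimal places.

-0.3044

I_{0,0} (trapezoid, 1 panel, h=0.7000): -0.142268
I_{1,0} (trapezoid, 2 panels, h=0.3500): -0.265592
I_{2,0} (trapezoid, 4 panels, h=0.1750): -0.294814
I_{1,1} = -0.265592 + (-0.265592 − (-0.142268))/3 = -0.306700
I_{2,1} = -0.294814 + (-0.294814 − (-0.265592))/3 = -0.304555
I_{2,2} = -0.304555 + (-0.304555 − (-0.306700))/15 = -0.304412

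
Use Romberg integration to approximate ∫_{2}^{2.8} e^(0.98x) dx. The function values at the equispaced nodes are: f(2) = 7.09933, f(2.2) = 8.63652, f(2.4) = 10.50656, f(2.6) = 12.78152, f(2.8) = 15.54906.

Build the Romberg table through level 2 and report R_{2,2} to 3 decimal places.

8.622

R_{0,0} (trapezoid, 1 panel, h=0.8000): 9.05936
R_{1,0} (trapezoid, 2 panels, h=0.4000): 8.73230
R_{2,0} (trapezoid, 4 panels, h=0.2000): 8.64976
R_{1,1} = 8.73230 + (8.73230 − 9.05936)/3 = 8.62328
R_{2,1} = 8.64976 + (8.64976 − 8.73230)/3 = 8.62225
R_{2,2} = 8.62225 + (8.62225 − 8.62328)/15 = 8.62218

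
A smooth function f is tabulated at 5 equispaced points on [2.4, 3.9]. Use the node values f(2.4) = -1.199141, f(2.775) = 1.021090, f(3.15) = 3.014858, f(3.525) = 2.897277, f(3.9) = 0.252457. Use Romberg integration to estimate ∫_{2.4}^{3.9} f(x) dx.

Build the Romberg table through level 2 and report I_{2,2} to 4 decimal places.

2.5823

I_{0,0} (trapezoid, 1 panel, h=1.5000): -0.710013
I_{1,0} (trapezoid, 2 panels, h=0.7500): 1.906137
I_{2,0} (trapezoid, 4 panels, h=0.3750): 2.422456
I_{1,1} = 1.906137 + (1.906137 − (-0.710013))/3 = 2.778187
I_{2,1} = 2.422456 + (2.422456 − 1.906137)/3 = 2.594562
I_{2,2} = 2.594562 + (2.594562 − 2.778187)/15 = 2.582320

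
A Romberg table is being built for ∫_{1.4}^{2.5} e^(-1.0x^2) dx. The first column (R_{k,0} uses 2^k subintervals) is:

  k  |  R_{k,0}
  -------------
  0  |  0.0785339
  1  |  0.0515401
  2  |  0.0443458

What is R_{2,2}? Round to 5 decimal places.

0.04191

Richardson extrapolation on the trapezoidal column (denominator 4−1=3):
R_{1,1} = 0.0515401 + (0.0515401 − 0.0785339)/3 = 0.0425422
R_{2,1} = 0.0443458 + (0.0443458 − 0.0515401)/3 = 0.0419477
R_{2,2} = 0.0419477 + (0.0419477 − 0.0425422)/15 = 0.0419081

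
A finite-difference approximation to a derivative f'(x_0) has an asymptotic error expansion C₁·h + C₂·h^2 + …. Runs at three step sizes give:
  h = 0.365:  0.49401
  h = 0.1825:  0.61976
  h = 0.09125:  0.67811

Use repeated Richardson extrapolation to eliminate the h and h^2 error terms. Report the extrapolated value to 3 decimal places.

First eliminate the h term (factor 2^1 = 2):
  B₁ = (2·0.61976 − 0.49401)/1 = 0.74551
  B₂ = (2·0.67811 − 0.61976)/1 = 0.73646
Then eliminate the h^2 term (factor 2^2 = 4):
  (4·0.73646 − 0.74551)/3 = 0.73344

0.733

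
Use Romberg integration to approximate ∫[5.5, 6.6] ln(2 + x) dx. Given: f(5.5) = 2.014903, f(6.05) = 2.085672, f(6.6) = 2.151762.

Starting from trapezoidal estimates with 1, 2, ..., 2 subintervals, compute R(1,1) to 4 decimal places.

2.2934

R(0,0) (trapezoid, 1 panel, h=1.1000): 2.291666
R(1,0) (trapezoid, 2 panels, h=0.5500): 2.292952
R(1,1) = 2.292952 + (2.292952 − 2.291666)/3 = 2.293381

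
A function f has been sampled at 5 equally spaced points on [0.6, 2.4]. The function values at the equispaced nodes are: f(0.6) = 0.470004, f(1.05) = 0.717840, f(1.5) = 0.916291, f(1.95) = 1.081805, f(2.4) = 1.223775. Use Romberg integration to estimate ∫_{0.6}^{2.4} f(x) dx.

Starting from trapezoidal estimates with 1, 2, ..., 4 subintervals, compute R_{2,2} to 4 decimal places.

1.6088

R_{0,0} (trapezoid, 1 panel, h=1.8000): 1.524401
R_{1,0} (trapezoid, 2 panels, h=0.9000): 1.586862
R_{2,0} (trapezoid, 4 panels, h=0.4500): 1.603271
R_{1,1} = 1.586862 + (1.586862 − 1.524401)/3 = 1.607682
R_{2,1} = 1.603271 + (1.603271 − 1.586862)/3 = 1.608741
R_{2,2} = 1.608741 + (1.608741 − 1.607682)/15 = 1.608812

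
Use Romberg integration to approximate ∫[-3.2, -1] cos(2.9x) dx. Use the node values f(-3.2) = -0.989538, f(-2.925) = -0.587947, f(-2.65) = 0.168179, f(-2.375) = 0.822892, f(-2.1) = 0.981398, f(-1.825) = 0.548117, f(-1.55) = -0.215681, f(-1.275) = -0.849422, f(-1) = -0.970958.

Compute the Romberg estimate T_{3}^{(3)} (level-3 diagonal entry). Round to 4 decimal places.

T_{0}^{(0)} (trapezoid, 1 panel, h=2.2000): -2.156546
T_{1}^{(0)} (trapezoid, 2 panels, h=1.1000): 0.001265
T_{2}^{(0)} (trapezoid, 4 panels, h=0.5500): -0.025494
T_{3}^{(0)} (trapezoid, 8 panels, h=0.2750): -0.030996
T_{1}^{(1)} = 0.001265 + (0.001265 − (-2.156546))/3 = 0.720535
T_{2}^{(1)} = -0.025494 + (-0.025494 − 0.001265)/3 = -0.034414
T_{3}^{(1)} = -0.030996 + (-0.030996 − (-0.025494))/3 = -0.032830
T_{2}^{(2)} = -0.034414 + (-0.034414 − 0.720535)/15 = -0.084744
T_{3}^{(2)} = -0.032830 + (-0.032830 − (-0.034414))/15 = -0.032724
T_{3}^{(3)} = -0.032724 + (-0.032724 − (-0.084744))/63 = -0.031898

-0.0319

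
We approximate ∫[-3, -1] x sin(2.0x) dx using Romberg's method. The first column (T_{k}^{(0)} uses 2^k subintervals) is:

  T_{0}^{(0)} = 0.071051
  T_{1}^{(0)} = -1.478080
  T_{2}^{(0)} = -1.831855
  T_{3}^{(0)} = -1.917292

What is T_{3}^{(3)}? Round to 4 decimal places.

T_{1}^{(1)} = (4·(-1.478080) − 0.071051) / 3 = -1.994457
T_{2}^{(1)} = -1.831855 + (-1.831855 − (-1.478080))/3 = -1.949780
T_{3}^{(1)} = -1.917292 + (-1.917292 − (-1.831855))/3 = -1.945771
T_{2}^{(2)} = -1.949780 + (-1.949780 − (-1.994457))/15 = -1.946802
T_{3}^{(2)} = (16·(-1.945771) − (-1.949780)) / 15 = -1.945504
T_{3}^{(3)} = -1.945504 + (-1.945504 − (-1.946802))/63 = -1.945483

-1.9455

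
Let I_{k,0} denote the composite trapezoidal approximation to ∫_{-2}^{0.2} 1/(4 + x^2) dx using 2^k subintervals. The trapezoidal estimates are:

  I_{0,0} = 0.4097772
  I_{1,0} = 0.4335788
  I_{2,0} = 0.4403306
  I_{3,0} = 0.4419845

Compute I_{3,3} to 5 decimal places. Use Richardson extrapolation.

0.44253

Richardson extrapolation on the trapezoidal column (denominator 4−1=3):
I_{1,1} = (4·0.4335788 − 0.4097772) / 3 = 0.4415127
I_{2,1} = 0.4403306 + (0.4403306 − 0.4335788)/3 = 0.4425812
I_{3,1} = 0.4419845 + (0.4419845 − 0.4403306)/3 = 0.4425358
I_{2,2} = (16·0.4425812 − 0.4415127) / 15 = 0.4426524
I_{3,2} = (16·0.4425358 − 0.4425812) / 15 = 0.4425328
I_{3,3} = 0.4425328 + (0.4425328 − 0.4426524)/63 = 0.4425309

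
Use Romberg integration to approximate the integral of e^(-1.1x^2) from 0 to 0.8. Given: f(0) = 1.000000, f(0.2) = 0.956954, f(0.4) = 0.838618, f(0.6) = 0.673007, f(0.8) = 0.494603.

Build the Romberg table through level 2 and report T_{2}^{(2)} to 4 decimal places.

0.6461

T_{0}^{(0)} (trapezoid, 1 panel, h=0.8000): 0.597841
T_{1}^{(0)} (trapezoid, 2 panels, h=0.4000): 0.634368
T_{2}^{(0)} (trapezoid, 4 panels, h=0.2000): 0.643176
T_{1}^{(1)} = 0.634368 + (0.634368 − 0.597841)/3 = 0.646544
T_{2}^{(1)} = 0.643176 + (0.643176 − 0.634368)/3 = 0.646112
T_{2}^{(2)} = 0.646112 + (0.646112 − 0.646544)/15 = 0.646083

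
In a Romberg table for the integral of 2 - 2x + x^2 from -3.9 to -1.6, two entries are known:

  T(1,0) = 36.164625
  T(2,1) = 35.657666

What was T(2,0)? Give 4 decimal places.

35.7844

From T(2,1) = (4·T(2,0) − T(1,0))/3, solve for T(2,0):
4·T(2,0) = 3·35.657666 + 36.164625 = 143.137623
T(2,0) = 35.784406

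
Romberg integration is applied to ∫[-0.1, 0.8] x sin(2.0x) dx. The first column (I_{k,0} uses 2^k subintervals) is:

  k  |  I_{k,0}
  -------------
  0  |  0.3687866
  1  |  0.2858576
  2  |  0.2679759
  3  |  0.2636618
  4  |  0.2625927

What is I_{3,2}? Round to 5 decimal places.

0.26224

Richardson extrapolation on the trapezoidal column (denominator 4−1=3):
I_{2,1} = 0.2679759 + (0.2679759 − 0.2858576)/3 = 0.2620153
I_{3,1} = (4·0.2636618 − 0.2679759) / 3 = 0.2622238
I_{3,2} = 0.2622238 + (0.2622238 − 0.2620153)/15 = 0.2622377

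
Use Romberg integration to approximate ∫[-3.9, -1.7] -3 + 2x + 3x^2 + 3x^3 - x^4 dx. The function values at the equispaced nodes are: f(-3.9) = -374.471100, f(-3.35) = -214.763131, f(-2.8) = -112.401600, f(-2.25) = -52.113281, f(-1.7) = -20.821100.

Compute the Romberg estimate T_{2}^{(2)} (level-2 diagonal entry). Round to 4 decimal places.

-309.3667

T_{0}^{(0)} (trapezoid, 1 panel, h=2.2000): -434.821420
T_{1}^{(0)} (trapezoid, 2 panels, h=1.1000): -341.052470
T_{2}^{(0)} (trapezoid, 4 panels, h=0.5500): -317.308262
T_{1}^{(1)} = -341.052470 + (-341.052470 − (-434.821420))/3 = -309.796153
T_{2}^{(1)} = -317.308262 + (-317.308262 − (-341.052470))/3 = -309.393526
T_{2}^{(2)} = -309.393526 + (-309.393526 − (-309.796153))/15 = -309.366684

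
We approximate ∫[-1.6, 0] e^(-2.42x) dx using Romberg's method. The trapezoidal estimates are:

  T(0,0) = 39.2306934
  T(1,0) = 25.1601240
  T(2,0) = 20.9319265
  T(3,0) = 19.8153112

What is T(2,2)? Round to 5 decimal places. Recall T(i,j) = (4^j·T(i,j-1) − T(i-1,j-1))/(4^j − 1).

Richardson extrapolation on the trapezoidal column (denominator 4−1=3):
T(1,1) = (4·25.1601240 − 39.2306934) / 3 = 20.4699342
T(2,1) = 20.9319265 + (20.9319265 − 25.1601240)/3 = 19.5225273
T(2,2) = 19.5225273 + (19.5225273 − 20.4699342)/15 = 19.4593668
(Column j=1 coincides with Simpson's rule on the same nodes.)

19.45937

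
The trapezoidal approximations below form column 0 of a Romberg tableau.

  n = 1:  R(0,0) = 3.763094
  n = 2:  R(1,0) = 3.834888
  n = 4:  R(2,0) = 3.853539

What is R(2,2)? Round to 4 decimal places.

Richardson extrapolation on the trapezoidal column (denominator 4−1=3):
R(1,1) = (4·3.834888 − 3.763094) / 3 = 3.858819
R(2,1) = (4·3.853539 − 3.834888) / 3 = 3.859756
R(2,2) = (16·3.859756 − 3.858819) / 15 = 3.859818

3.8598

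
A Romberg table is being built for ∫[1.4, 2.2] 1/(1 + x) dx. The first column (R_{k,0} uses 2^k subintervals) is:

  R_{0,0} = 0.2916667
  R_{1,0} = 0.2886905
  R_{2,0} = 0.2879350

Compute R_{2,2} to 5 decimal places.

Richardson extrapolation on the trapezoidal column (denominator 4−1=3):
R_{1,1} = 0.2886905 + (0.2886905 − 0.2916667)/3 = 0.2876984
R_{2,1} = (4·0.2879350 − 0.2886905) / 3 = 0.2876832
R_{2,2} = (16·0.2876832 − 0.2876984) / 15 = 0.2876822

0.28768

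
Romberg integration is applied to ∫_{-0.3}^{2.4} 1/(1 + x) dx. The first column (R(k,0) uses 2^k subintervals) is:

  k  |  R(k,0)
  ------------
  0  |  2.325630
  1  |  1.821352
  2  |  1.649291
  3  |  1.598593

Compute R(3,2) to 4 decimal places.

1.5810

Richardson extrapolation on the trapezoidal column (denominator 4−1=3):
R(2,1) = (4·1.649291 − 1.821352) / 3 = 1.591937
R(3,1) = (4·1.598593 − 1.649291) / 3 = 1.581694
R(3,2) = (16·1.581694 − 1.591937) / 15 = 1.581011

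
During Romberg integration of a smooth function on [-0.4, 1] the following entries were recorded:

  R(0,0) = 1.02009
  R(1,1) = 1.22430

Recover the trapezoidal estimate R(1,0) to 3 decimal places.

1.173

From R(1,1) = (4·R(1,0) − R(0,0))/3, solve for R(1,0):
4·R(1,0) = 3·1.22430 + 1.02009 = 4.69299
R(1,0) = 1.17325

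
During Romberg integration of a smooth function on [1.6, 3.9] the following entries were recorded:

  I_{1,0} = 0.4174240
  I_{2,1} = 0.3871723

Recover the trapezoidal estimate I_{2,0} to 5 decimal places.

0.39474

From I_{2,1} = (4·I_{2,0} − I_{1,0})/3, solve for I_{2,0}:
4·I_{2,0} = 3·0.3871723 + 0.4174240 = 1.5789409
I_{2,0} = 0.3947352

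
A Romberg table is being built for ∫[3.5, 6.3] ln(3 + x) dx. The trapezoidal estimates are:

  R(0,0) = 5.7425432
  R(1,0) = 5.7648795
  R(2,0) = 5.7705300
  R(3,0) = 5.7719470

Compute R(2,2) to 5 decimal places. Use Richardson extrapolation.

R(1,1) = (4·5.7648795 − 5.7425432) / 3 = 5.7723249
R(2,1) = (4·5.7705300 − 5.7648795) / 3 = 5.7724135
R(2,2) = (16·5.7724135 − 5.7723249) / 15 = 5.7724194

5.77242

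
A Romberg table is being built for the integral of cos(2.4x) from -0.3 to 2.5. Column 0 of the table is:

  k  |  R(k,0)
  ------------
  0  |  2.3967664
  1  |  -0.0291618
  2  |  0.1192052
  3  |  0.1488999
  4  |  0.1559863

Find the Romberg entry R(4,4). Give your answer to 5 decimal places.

0.15833

Richardson extrapolation on the trapezoidal column (denominator 4−1=3):
R(1,1) = (4·(-0.0291618) − 2.3967664) / 3 = -0.8378045
R(2,1) = (4·0.1192052 − (-0.0291618)) / 3 = 0.1686609
R(3,1) = (4·0.1488999 − 0.1192052) / 3 = 0.1587981
R(4,1) = (4·0.1559863 − 0.1488999) / 3 = 0.1583484
R(2,2) = (16·0.1686609 − (-0.8378045)) / 15 = 0.2357586
R(3,2) = (16·0.1587981 − 0.1686609) / 15 = 0.1581406
R(4,2) = 0.1583484 + (0.1583484 − 0.1587981)/15 = 0.1583184
R(3,3) = (64·0.1581406 − 0.2357586) / 63 = 0.1569086
R(4,3) = (64·0.1583184 − 0.1581406) / 63 = 0.1583212
R(4,4) = (256·0.1583212 − 0.1569086) / 255 = 0.1583267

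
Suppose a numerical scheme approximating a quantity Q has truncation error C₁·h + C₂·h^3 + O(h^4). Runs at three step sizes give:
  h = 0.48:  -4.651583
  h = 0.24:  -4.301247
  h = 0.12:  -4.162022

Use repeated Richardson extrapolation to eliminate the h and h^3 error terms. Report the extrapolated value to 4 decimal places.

-4.0331

First eliminate the h term (factor 2^1 = 2):
  B₁ = (2·(-4.301247) − (-4.651583))/1 = -3.950911
  B₂ = (2·(-4.162022) − (-4.301247))/1 = -4.022797
Then eliminate the h^3 term (factor 2^3 = 8):
  (8·(-4.022797) − (-3.950911))/7 = -4.033066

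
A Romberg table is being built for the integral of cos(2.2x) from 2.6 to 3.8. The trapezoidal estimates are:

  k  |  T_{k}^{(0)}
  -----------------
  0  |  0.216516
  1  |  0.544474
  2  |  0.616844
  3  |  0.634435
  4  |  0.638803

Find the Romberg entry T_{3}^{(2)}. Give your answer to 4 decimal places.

0.6403

T_{2}^{(1)} = (4·0.616844 − 0.544474) / 3 = 0.640967
T_{3}^{(1)} = 0.634435 + (0.634435 − 0.616844)/3 = 0.640299
T_{3}^{(2)} = (16·0.640299 − 0.640967) / 15 = 0.640254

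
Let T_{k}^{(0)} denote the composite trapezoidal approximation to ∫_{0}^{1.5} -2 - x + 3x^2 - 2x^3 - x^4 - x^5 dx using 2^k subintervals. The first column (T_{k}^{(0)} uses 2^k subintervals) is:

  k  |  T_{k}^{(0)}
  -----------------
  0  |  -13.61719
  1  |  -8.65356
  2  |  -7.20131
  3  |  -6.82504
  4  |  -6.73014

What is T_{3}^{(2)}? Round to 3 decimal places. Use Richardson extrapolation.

-6.698

Richardson extrapolation on the trapezoidal column (denominator 4−1=3):
T_{2}^{(1)} = -7.20131 + (-7.20131 − (-8.65356))/3 = -6.71723
T_{3}^{(1)} = (4·(-6.82504) − (-7.20131)) / 3 = -6.69962
T_{3}^{(2)} = -6.69962 + (-6.69962 − (-6.71723))/15 = -6.69845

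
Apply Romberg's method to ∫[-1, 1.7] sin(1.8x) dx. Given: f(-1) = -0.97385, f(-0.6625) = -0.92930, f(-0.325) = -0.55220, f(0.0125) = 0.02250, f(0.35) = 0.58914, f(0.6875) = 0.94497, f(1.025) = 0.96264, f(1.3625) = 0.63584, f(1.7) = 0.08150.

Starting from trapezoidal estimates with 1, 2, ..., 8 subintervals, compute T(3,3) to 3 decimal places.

0.428

T(0,0) (trapezoid, 1 panel, h=2.7000): -1.20467
T(1,0) (trapezoid, 2 panels, h=1.3500): 0.19300
T(2,0) (trapezoid, 4 panels, h=0.6750): 0.37355
T(3,0) (trapezoid, 8 panels, h=0.3375): 0.41425
T(1,1) = 0.19300 + (0.19300 − (-1.20467))/3 = 0.65889
T(2,1) = 0.37355 + (0.37355 − 0.19300)/3 = 0.43373
T(3,1) = 0.41425 + (0.41425 − 0.37355)/3 = 0.42782
T(2,2) = 0.43373 + (0.43373 − 0.65889)/15 = 0.41872
T(3,2) = 0.42782 + (0.42782 − 0.43373)/15 = 0.42743
T(3,3) = 0.42743 + (0.42743 − 0.41872)/63 = 0.42757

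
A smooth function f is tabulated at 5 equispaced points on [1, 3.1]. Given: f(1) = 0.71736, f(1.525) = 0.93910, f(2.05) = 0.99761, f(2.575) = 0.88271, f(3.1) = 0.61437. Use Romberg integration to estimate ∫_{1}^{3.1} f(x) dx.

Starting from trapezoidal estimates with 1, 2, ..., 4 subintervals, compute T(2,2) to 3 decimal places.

T(0,0) (trapezoid, 1 panel, h=2.1000): 1.39832
T(1,0) (trapezoid, 2 panels, h=1.0500): 1.74665
T(2,0) (trapezoid, 4 panels, h=0.5250): 1.82977
T(1,1) = 1.74665 + (1.74665 − 1.39832)/3 = 1.86276
T(2,1) = 1.82977 + (1.82977 − 1.74665)/3 = 1.85748
T(2,2) = 1.85748 + (1.85748 − 1.86276)/15 = 1.85713

1.857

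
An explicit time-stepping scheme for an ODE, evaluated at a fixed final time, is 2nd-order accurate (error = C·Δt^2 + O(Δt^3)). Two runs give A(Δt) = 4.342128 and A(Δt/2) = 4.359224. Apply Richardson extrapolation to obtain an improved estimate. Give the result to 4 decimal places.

The leading error scales as Δt^2; refining by a factor of 2 reduces it by 2^2 = 4.
Extrapolated value = (4·A(Δt/2) − A(Δt)) / (4 − 1)
= (4·4.359224 − 4.342128) / 3
= 13.094768 / 3 = 4.364923

4.3649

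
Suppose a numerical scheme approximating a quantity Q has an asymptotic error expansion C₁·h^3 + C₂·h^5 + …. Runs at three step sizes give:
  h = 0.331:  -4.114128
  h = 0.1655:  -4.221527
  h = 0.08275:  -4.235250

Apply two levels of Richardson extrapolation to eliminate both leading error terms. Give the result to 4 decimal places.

-4.2372

First eliminate the h^3 term (factor 2^3 = 8):
  B₁ = (8·(-4.221527) − (-4.114128))/7 = -4.236870
  B₂ = (8·(-4.235250) − (-4.221527))/7 = -4.237210
Then eliminate the h^5 term (factor 2^5 = 32):
  (32·(-4.237210) − (-4.236870))/31 = -4.237221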